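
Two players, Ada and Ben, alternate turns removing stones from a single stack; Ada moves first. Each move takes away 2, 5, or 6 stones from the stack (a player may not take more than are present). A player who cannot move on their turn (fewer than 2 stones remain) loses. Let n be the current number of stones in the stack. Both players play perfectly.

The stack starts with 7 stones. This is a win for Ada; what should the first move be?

Positions with no move are L. A position that does have a move is losing for the player to move precisely when every available move leads to a winning position for the opponent. Fill in the labels:
n=0: no move → L
n=1: no move → L
n=2: can move to 0, which is L ⇒ W
n=3: can move to 1, which is L ⇒ W
n=4: the only move is to 2(W), a W ⇒ L
n=5: can move to 0, which is L ⇒ W
n=6: can move to 4, which is L ⇒ W
n=7: can move to 1, which is L ⇒ W
From 7, the L positions reachable in one move are: 1.

Remove 6, leaving 1.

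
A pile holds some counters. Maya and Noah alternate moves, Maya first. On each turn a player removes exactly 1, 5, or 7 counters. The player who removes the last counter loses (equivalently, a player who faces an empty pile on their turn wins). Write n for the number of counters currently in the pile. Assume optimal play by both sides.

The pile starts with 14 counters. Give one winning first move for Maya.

Remove 1, leaving 13.

Positions with no move are W. A position that does have a move is losing for the player to move precisely when every available move leads to a winning position for the opponent. Fill in the labels:
n=0: no move; the opponent has just taken the last counter and therefore loses → W
n=1: only reaches 0(W), which is W → L
n=2: reaches L-position 1 → W
n=3: only reaches 2(W), which is W → L
n=4: reaches L-position 3 → W
n=5: only reaches 4(W), 0(W), all W → L
n=6: reaches L-position 5 → W
n=7: only reaches 6(W), 2(W), 0(W), all W → L
n=8: reaches L-position 7 → W
n=9: only reaches 8(W), 4(W), 2(W), all W → L
n=10: reaches L-position 9 → W
n=11: only reaches 10(W), 6(W), 4(W), all W → L
n=12: reaches L-position 11 → W
n=13: only reaches 12(W), 8(W), 6(W), all W → L
n=14: reaches L-position 13 → W
From 14, the L positions reachable in one move are: 13, 9, 7. Any move reaching one of these is winning.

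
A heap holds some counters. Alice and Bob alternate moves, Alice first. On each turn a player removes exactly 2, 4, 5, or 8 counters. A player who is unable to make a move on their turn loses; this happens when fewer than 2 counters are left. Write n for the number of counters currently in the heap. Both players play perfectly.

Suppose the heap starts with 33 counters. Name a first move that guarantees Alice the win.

Compute win/loss labels from the base case upward. A position with no move is L. Any other position is W if it can reach an L in one move, else L.
n=0: no move → L
n=1: no move → L
n=2: reaches L-position 0 → W
n=3: reaches L-position 1 → W
n=4: reaches L-position 0 → W
n=5: reaches L-position 1 → W
n=6: reaches L-position 1 → W
n=7: only reaches 5(W), 3(W), 2(W), all W → L
n=8: reaches L-position 0 → W
n=9: reaches L-position 7 → W
n=10: only reaches 8(W), 6(W), 5(W), 2(W), all W → L
n=11: reaches L-position 7 → W
n=12: reaches L-position 10 → W
n=13: only reaches 11(W), 9(W), 8(W), 5(W), all W → L
n=14: reaches L-position 10 → W
n=15: reaches L-position 13 → W
n=16: only reaches 14(W), 12(W), 11(W), 8(W), all W → L
n=17: reaches L-position 13 → W
n=18: reaches L-position 16 → W
n=19: only reaches 17(W), 15(W), 14(W), 11(W), all W → L
n=20: reaches L-position 16 → W
n=21: reaches L-position 19 → W
n=22: only reaches 20(W), 18(W), 17(W), 14(W), all W → L
n=23: reaches L-position 19 → W
n=24: reaches L-position 22 → W
n=25: only reaches 23(W), 21(W), 20(W), 17(W), all W → L
n=26: reaches L-position 22 → W
n=27: reaches L-position 25 → W
n=28: only reaches 26(W), 24(W), 23(W), 20(W), all W → L
n=29: reaches L-position 25 → W
n=30: reaches L-position 28 → W
n=31: only reaches 29(W), 27(W), 26(W), 23(W), all W → L
n=32: reaches L-position 28 → W
n=33: reaches L-position 31 → W
From 33, the L positions reachable in one move are: 31, 28, 25. Any move reaching one of these is winning.

Remove 2, leaving 31.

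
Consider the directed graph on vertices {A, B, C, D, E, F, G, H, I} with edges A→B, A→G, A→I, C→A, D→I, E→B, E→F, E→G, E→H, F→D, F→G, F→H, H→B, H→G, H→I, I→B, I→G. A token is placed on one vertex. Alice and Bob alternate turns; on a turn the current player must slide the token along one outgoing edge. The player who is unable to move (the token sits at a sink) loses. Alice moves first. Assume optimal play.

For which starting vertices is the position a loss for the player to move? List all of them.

B, C, D, G

Classify positions by backward induction: terminal positions (no move available) are L. From any other position, the mover wins iff some move reaches an L.
Every edge goes from a vertex to one that appears earlier in the order B, G, I, A, D, H, F, E, C, so processing vertices in that order labels each vertex after all of its successors.
B: no outgoing edge → L
G: no outgoing edge → L
I: can move to G, which is L ⇒ W
A: can move to G, which is L ⇒ W
D: the only move is to I(W), a W ⇒ L
H: can move to G, which is L ⇒ W
F: can move to D, which is L ⇒ W
E: can move to G, which is L ⇒ W
C: the only move is to A(W), a W ⇒ L
Reading off the rows marked L gives the requested list; there are 4 such vertices.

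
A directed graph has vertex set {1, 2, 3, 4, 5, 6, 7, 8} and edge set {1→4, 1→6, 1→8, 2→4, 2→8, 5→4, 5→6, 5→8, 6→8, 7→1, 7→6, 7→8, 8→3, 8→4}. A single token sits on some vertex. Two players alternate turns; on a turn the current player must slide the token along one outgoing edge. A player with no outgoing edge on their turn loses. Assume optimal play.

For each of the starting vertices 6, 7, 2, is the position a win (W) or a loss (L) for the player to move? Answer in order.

6: L, 7: W, 2: W

Positions with no move are L. A position that does have a move is losing for the player to move precisely when every available move leads to a winning position for the opponent. Fill in the labels:
Every edge goes from a vertex to one that appears earlier in the order 3, 4, 8, 6, 1, 7, 5, 2, so processing vertices in that order labels each vertex after all of its successors.
3: no outgoing edge → L
4: no outgoing edge → L
8: can move to 4, which is L ⇒ W
6: the only move is to 8(W), a W ⇒ L
1: can move to 6, which is L ⇒ W
7: can move to 6, which is L ⇒ W
5: can move to 6, which is L ⇒ W
2: can move to 4, which is L ⇒ W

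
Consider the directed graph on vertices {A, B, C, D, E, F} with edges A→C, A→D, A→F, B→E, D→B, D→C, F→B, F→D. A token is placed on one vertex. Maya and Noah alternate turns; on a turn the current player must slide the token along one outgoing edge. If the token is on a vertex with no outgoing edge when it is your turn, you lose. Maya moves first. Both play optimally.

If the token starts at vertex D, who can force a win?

Classify positions by backward induction: terminal positions (no move available) are L. From any other position, the mover wins iff some move reaches an L.
Every edge goes from a vertex to one that appears earlier in the order E, C, B, D, F, A, so processing vertices in that order labels each vertex after all of its successors.
E: no outgoing edge → L
C: no outgoing edge → L
B: →E(L), so W
D: →C(L), so W
F: →D(W), B(W) — all W, so L
A: →F(L), so W
From D Maya can move to C, reaching an L position.

Maya wins.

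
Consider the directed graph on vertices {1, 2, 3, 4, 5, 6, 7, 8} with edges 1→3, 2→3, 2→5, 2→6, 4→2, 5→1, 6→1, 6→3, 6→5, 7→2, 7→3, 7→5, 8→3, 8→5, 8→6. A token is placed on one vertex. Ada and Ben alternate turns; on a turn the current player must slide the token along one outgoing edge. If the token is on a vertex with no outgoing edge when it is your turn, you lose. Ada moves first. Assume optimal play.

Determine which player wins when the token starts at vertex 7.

Ada wins.

Build the W/L table. Terminal = L. A non-terminal position is W if it has a move to some L; otherwise it is L.
Every edge goes from a vertex to one that appears earlier in the order 3, 1, 5, 6, 2, 7, 4, 8, so processing vertices in that order labels each vertex after all of its successors.
3: no outgoing edge → L
1: W (go to 3, an L position)
5: L (sole option 1(W) is W)
6: W (go to 5, an L position)
2: W (go to 5, an L position)
7: W (go to 5, an L position)
4: L (sole option 2(W) is W)
8: W (go to 5, an L position)
The starting position 7 is W: Ada should move to 5, handing over an L position.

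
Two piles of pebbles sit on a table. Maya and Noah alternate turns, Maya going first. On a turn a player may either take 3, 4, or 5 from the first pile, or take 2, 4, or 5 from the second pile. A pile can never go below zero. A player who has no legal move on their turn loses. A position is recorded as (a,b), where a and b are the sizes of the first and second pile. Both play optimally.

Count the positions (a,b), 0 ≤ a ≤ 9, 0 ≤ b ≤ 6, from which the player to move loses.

20

Positions with no move are L. A position that does have a move is losing for the player to move precisely when every available move leads to a winning position for the opponent. Fill in the labels:
Every move lowers a or b (never raises either), so fill the grid row by row in increasing a, and left to right within a row: each cell's successors are then already labelled.
      b=0  b=1  b=2  b=3  b=4  b=5  b=6
a=0:    L    L    W    W    W    W    W
a=1:    L    L    W    W    W    W    W
a=2:    L    L    W    W    W    W    W
a=3:    W    W    L    L    W    W    W
a=4:    W    W    L    L    W    W    W
a=5:    W    W    L    L    W    W    W
a=6:    W    W    W    W    L    L    W
a=7:    W    W    W    W    L    L    W
a=8:    L    L    W    W    W    W    W
a=9:    L    L    W    W    W    W    W
Cells with no legal move (terminal, hence L): (0,0), (0,1), (1,0), (1,1), (2,0), (2,1).
The remaining L cells, each justified by listing all of its moves:
(3,2): →(0,2)(W), (3,0)(W) — all W, so L
(3,3): →(0,3)(W), (3,1)(W) — all W, so L
(4,2): →(1,2)(W), (0,2)(W), (4,0)(W) — all W, so L
(4,3): →(1,3)(W), (0,3)(W), (4,1)(W) — all W, so L
(5,2): →(2,2)(W), (1,2)(W), (0,2)(W), (5,0)(W) — all W, so L
(5,3): →(2,3)(W), (1,3)(W), (0,3)(W), (5,1)(W) — all W, so L
(6,4): →(3,4)(W), (2,4)(W), (1,4)(W), (6,2)(W), (6,0)(W) — all W, so L
(6,5): →(3,5)(W), (2,5)(W), (1,5)(W), (6,3)(W), (6,1)(W), (6,0)(W) — all W, so L
(7,4): →(4,4)(W), (3,4)(W), (2,4)(W), (7,2)(W), (7,0)(W) — all W, so L
(7,5): →(4,5)(W), (3,5)(W), (2,5)(W), (7,3)(W), (7,1)(W), (7,0)(W) — all W, so L
(8,0): →(5,0)(W), (4,0)(W), (3,0)(W) — all W, so L
(8,1): →(5,1)(W), (4,1)(W), (3,1)(W) — all W, so L
(9,0): →(6,0)(W), (5,0)(W), (4,0)(W) — all W, so L
(9,1): →(6,1)(W), (5,1)(W), (4,1)(W) — all W, so L
Every other cell has at least one move into one of the L cells above, so it is W.
L cells per row: a=0: 2, a=1: 2, a=2: 2, a=3: 2, a=4: 2, a=5: 2, a=6: 2, a=7: 2, a=8: 2, a=9: 2; total 20.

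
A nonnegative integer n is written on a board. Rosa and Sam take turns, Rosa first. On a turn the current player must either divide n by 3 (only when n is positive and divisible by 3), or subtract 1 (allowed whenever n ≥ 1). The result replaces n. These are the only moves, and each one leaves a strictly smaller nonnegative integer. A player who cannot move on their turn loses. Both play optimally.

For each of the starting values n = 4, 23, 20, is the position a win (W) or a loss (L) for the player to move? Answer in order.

4: L, 23: W, 20: W

Use the standard recursion: the mover loses at a terminal position; elsewhere, the mover wins exactly when some move hands the opponent an L position.
n=0: no move → L
n=1: reaches L-position 0 → W
n=2: only reaches 1(W), which is W → L
n=3: reaches L-position 2 → W
n=4: only reaches 3(W), which is W → L
n=5: reaches L-position 4 → W
n=6: reaches L-position 2 → W
n=7: only reaches 6(W), which is W → L
n=8: reaches L-position 7 → W
n=9: only reaches 3(W), 8(W), all W → L
n=10: reaches L-position 9 → W
n=11: only reaches 10(W), which is W → L
n=12: reaches L-position 4 → W
n=13: only reaches 12(W), which is W → L
n=14: reaches L-position 13 → W
n=15: only reaches 5(W), 14(W), all W → L
n=16: reaches L-position 15 → W
n=17: only reaches 16(W), which is W → L
n=18: reaches L-position 17 → W
n=19: only reaches 18(W), which is W → L
n=20: reaches L-position 19 → W
n=21: reaches L-position 7 → W
n=22: only reaches 21(W), which is W → L
n=23: reaches L-position 22 → W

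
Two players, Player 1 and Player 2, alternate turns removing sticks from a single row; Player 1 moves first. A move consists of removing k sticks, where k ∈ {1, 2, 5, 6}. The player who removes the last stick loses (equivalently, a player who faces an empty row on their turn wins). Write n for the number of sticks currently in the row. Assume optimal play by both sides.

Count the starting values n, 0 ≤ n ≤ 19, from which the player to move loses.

Use the standard recursion: the mover wins at a terminal position; elsewhere, the mover wins exactly when some move hands the opponent an L position.
n=0: no move; the opponent has just taken the last stick and therefore loses → W
n=1: only reaches 0(W), which is W → L
n=2: reaches L-position 1 → W
n=3: reaches L-position 1 → W
n=4: only reaches 3(W), 2(W), all W → L
n=5: reaches L-position 4 → W
n=6: reaches L-position 4 → W
n=7: reaches L-position 1 → W
n=8: only reaches 7(W), 6(W), 3(W), 2(W), all W → L
n=9: reaches L-position 8 → W
n=10: reaches L-position 8 → W
n=11: only reaches 10(W), 9(W), 6(W), 5(W), all W → L
n=12: reaches L-position 11 → W
n=13: reaches L-position 11 → W
n=14: reaches L-position 8 → W
n=15: only reaches 14(W), 13(W), 10(W), 9(W), all W → L
n=16: reaches L-position 15 → W
n=17: reaches L-position 15 → W
n=18: only reaches 17(W), 16(W), 13(W), 12(W), all W → L
n=19: reaches L-position 18 → W
L entries with 0 ≤ n ≤ 19: n = 1, 4, 8, 11, 15, 18; that makes 6.

6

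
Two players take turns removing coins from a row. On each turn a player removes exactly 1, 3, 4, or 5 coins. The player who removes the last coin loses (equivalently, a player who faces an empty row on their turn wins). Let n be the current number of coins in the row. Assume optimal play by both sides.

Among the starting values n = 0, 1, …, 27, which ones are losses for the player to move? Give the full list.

1, 3, 9, 11, 17, 19, 25, 27

Work bottom-up. With no move the player to move wins. Otherwise the position is W if at least one move leads to an L position for the opponent, and L if every move leads to a W.
n=0: no move; the opponent has just taken the last coin and therefore loses → W
n=1: the only move is to 0(W), a W ⇒ L
n=2: can move to 1, which is L ⇒ W
n=3: moves to 2(W), 0(W); every one is W ⇒ L
n=4: can move to 3, which is L ⇒ W
n=5: can move to 1, which is L ⇒ W
n=6: can move to 3, which is L ⇒ W
n=7: can move to 3, which is L ⇒ W
n=8: can move to 3, which is L ⇒ W
n=9: moves to 8(W), 6(W), 5(W), 4(W); every one is W ⇒ L
n=10: can move to 9, which is L ⇒ W
n=11: moves to 10(W), 8(W), 7(W), 6(W); every one is W ⇒ L
n=12: can move to 11, which is L ⇒ W
n=13: can move to 9, which is L ⇒ W
n=14: can move to 11, which is L ⇒ W
n=15: can move to 11, which is L ⇒ W
n=16: can move to 11, which is L ⇒ W
n=17: moves to 16(W), 14(W), 13(W), 12(W); every one is W ⇒ L
n=18: can move to 17, which is L ⇒ W
n=19: moves to 18(W), 16(W), 15(W), 14(W); every one is W ⇒ L
n=20: can move to 19, which is L ⇒ W
n=21: can move to 17, which is L ⇒ W
n=22: can move to 19, which is L ⇒ W
n=23: can move to 19, which is L ⇒ W
n=24: can move to 19, which is L ⇒ W
n=25: moves to 24(W), 22(W), 21(W), 20(W); every one is W ⇒ L
n=26: can move to 25, which is L ⇒ W
n=27: moves to 26(W), 24(W), 23(W), 22(W); every one is W ⇒ L
Reading off the rows marked L gives the requested list; there are 8 such values of n.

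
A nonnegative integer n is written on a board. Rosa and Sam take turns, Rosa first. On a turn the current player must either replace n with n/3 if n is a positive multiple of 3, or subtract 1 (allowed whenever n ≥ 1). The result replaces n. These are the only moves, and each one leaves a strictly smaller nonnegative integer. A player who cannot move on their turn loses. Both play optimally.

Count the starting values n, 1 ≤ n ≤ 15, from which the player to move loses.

Label each position W (a win for the player to move) or L (a loss). A position with no legal move is L; any other position is W exactly when some move reaches an L, and L when every move reaches a W.
n=0: no move → L
n=1: W (go to 0, an L position)
n=2: L (sole option 1(W) is W)
n=3: W (go to 2, an L position)
n=4: L (sole option 3(W) is W)
n=5: W (go to 4, an L position)
n=6: W (go to 2, an L position)
n=7: L (sole option 6(W) is W)
n=8: W (go to 7, an L position)
n=9: L (options 3(W), 8(W) are all W)
n=10: W (go to 9, an L position)
n=11: L (sole option 10(W) is W)
n=12: W (go to 4, an L position)
n=13: L (sole option 12(W) is W)
n=14: W (go to 13, an L position)
n=15: L (options 5(W), 14(W) are all W)
L entries with 1 ≤ n ≤ 15 (n=0 is outside the asked range and is not counted): n = 2, 4, 7, 9, 11, 13, 15; that makes 7.

7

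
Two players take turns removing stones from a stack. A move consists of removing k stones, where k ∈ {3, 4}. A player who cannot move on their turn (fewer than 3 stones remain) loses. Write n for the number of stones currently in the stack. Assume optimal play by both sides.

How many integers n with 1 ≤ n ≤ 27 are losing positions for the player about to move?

11

Compute win/loss labels from the base case upward. A position with no move is L. Any other position is W if it can reach an L in one move, else L.
n=0: no move → L
n=1: no move → L
n=2: no move → L
n=3: reaches L-position 0 → W
n=4: reaches L-position 1 → W
n=5: reaches L-position 2 → W
n=6: reaches L-position 2 → W
n=7: only reaches 4(W), 3(W), all W → L
n=8: only reaches 5(W), 4(W), all W → L
n=9: only reaches 6(W), 5(W), all W → L
n=10: reaches L-position 7 → W
n=11: reaches L-position 8 → W
n=12: reaches L-position 9 → W
n=13: reaches L-position 9 → W
n=14: only reaches 11(W), 10(W), all W → L
n=15: only reaches 12(W), 11(W), all W → L
n=16: only reaches 13(W), 12(W), all W → L
n=17: reaches L-position 14 → W
n=18: reaches L-position 15 → W
n=19: reaches L-position 16 → W
n=20: reaches L-position 16 → W
n=21: only reaches 18(W), 17(W), all W → L
n=22: only reaches 19(W), 18(W), all W → L
n=23: only reaches 20(W), 19(W), all W → L
n=24: reaches L-position 21 → W
n=25: reaches L-position 22 → W
n=26: reaches L-position 23 → W
n=27: reaches L-position 23 → W
L entries with 1 ≤ n ≤ 27 (n=0 is outside the asked range and is not counted): n = 1, 2, 7, 8, 9, 14, 15, 16, 21, 22, 23; that makes 11.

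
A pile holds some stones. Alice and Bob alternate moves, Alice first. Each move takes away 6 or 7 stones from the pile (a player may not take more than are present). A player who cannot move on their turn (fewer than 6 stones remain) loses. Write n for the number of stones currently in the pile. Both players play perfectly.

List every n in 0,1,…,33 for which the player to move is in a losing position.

Label each position W (a win for the player to move) or L (a loss). A position with no legal move is L; any other position is W exactly when some move reaches an L, and L when every move reaches a W.
n=0: no move → L
n=1: no move → L
n=2: no move → L
n=3: no move → L
n=4: no move → L
n=5: no move → L
n=6: W (go to 0, an L position)
n=7: W (go to 1, an L position)
n=8: W (go to 2, an L position)
n=9: W (go to 3, an L position)
n=10: W (go to 4, an L position)
n=11: W (go to 5, an L position)
n=12: W (go to 5, an L position)
n=13: L (options 7(W), 6(W) are all W)
n=14: L (options 8(W), 7(W) are all W)
n=15: L (options 9(W), 8(W) are all W)
n=16: L (options 10(W), 9(W) are all W)
n=17: L (options 11(W), 10(W) are all W)
n=18: L (options 12(W), 11(W) are all W)
n=19: W (go to 13, an L position)
n=20: W (go to 14, an L position)
n=21: W (go to 15, an L position)
n=22: W (go to 16, an L position)
n=23: W (go to 17, an L position)
n=24: W (go to 18, an L position)
n=25: W (go to 18, an L position)
n=26: L (options 20(W), 19(W) are all W)
n=27: L (options 21(W), 20(W) are all W)
n=28: L (options 22(W), 21(W) are all W)
n=29: L (options 23(W), 22(W) are all W)
n=30: L (options 24(W), 23(W) are all W)
n=31: L (options 25(W), 24(W) are all W)
n=32: W (go to 26, an L position)
n=33: W (go to 27, an L position)
The losing starting values of n are exactly the entries labelled L in this table (18 of them).

0, 1, 2, 3, 4, 5, 13, 14, 15, 16, 17, 18, 26, 27, 28, 29, 30, 31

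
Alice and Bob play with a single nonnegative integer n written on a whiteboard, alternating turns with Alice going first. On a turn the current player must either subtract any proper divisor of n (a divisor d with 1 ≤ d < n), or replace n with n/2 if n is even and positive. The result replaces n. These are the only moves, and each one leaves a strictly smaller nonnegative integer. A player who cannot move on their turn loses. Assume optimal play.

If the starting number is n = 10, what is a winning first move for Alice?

Use the standard recursion: the mover loses at a terminal position; elsewhere, the mover wins exactly when some move hands the opponent an L position.
n=0: no move → L
n=1: no move → L
n=2: reaches L-position 1 → W
n=3: only reaches 2(W), which is W → L
n=4: reaches L-position 3 → W
n=5: only reaches 4(W), which is W → L
n=6: reaches L-position 3 → W
n=7: only reaches 6(W), which is W → L
n=8: reaches L-position 7 → W
n=9: only reaches 6(W), 8(W), all W → L
n=10: reaches L-position 5 → W
From 10, the L positions reachable in one move are: 5, 9. Any move reaching one of these is winning.

Move to 5.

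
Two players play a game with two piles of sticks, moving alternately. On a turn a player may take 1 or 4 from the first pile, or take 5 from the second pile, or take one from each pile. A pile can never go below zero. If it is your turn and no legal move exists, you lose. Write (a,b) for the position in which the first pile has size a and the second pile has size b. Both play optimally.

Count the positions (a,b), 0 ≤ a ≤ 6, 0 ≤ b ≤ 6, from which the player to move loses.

19

Work bottom-up. With no move the player to move loses. Otherwise the position is W if at least one move leads to an L position for the opponent, and L if every move leads to a W.
Every move lowers a or b (never raises either), so fill the grid row by row in increasing a, and left to right within a row: each cell's successors are then already labelled.
      b=0  b=1  b=2  b=3  b=4  b=5  b=6
a=0:    L    L    L    L    L    W    W
a=1:    W    W    W    W    W    W    L
a=2:    L    L    L    L    L    W    W
a=3:    W    W    W    W    W    W    L
a=4:    W    W    W    W    W    L    W
a=5:    L    L    L    L    L    W    W
a=6:    W    W    W    W    W    W    L
Cells with no legal move (terminal, hence L): (0,0), (0,1), (0,2), (0,3), (0,4).
The remaining L cells, each justified by listing all of its moves:
(1,6): L (options (0,6)(W), (1,1)(W), (0,5)(W) are all W)
(2,0): L (sole option (1,0)(W) is W)
(2,1): L (options (1,1)(W), (1,0)(W) are all W)
(2,2): L (options (1,2)(W), (1,1)(W) are all W)
(2,3): L (options (1,3)(W), (1,2)(W) are all W)
(2,4): L (options (1,4)(W), (1,3)(W) are all W)
(3,6): L (options (2,6)(W), (3,1)(W), (2,5)(W) are all W)
(4,5): L (options (3,5)(W), (0,5)(W), (4,0)(W), (3,4)(W) are all W)
(5,0): L (options (4,0)(W), (1,0)(W) are all W)
(5,1): L (options (4,1)(W), (1,1)(W), (4,0)(W) are all W)
(5,2): L (options (4,2)(W), (1,2)(W), (4,1)(W) are all W)
(5,3): L (options (4,3)(W), (1,3)(W), (4,2)(W) are all W)
(5,4): L (options (4,4)(W), (1,4)(W), (4,3)(W) are all W)
(6,6): L (options (5,6)(W), (2,6)(W), (6,1)(W), (5,5)(W) are all W)
Every other cell has at least one move into one of the L cells above, so it is W.
L cells per row: a=0: 5, a=1: 1, a=2: 5, a=3: 1, a=4: 1, a=5: 5, a=6: 1; total 19.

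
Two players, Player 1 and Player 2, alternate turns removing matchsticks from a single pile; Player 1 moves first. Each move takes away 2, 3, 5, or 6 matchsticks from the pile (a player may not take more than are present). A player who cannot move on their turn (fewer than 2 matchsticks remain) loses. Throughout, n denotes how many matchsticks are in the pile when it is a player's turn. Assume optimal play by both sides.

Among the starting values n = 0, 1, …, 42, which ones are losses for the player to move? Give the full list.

Compute win/loss labels from the base case upward. A position with no move is L. Any other position is W if it can reach an L in one move, else L.
n=0: no move → L
n=1: no move → L
n=2: W (go to 0, an L position)
n=3: W (go to 1, an L position)
n=4: W (go to 1, an L position)
n=5: W (go to 0, an L position)
n=6: W (go to 1, an L position)
n=7: W (go to 1, an L position)
n=8: L (options 6(W), 5(W), 3(W), 2(W) are all W)
n=9: L (options 7(W), 6(W), 4(W), 3(W) are all W)
n=10: W (go to 8, an L position)
n=11: W (go to 9, an L position)
n=12: W (go to 9, an L position)
n=13: W (go to 8, an L position)
n=14: W (go to 9, an L position)
n=15: W (go to 9, an L position)
n=16: L (options 14(W), 13(W), 11(W), 10(W) are all W)
n=17: L (options 15(W), 14(W), 12(W), 11(W) are all W)
n=18: W (go to 16, an L position)
n=19: W (go to 17, an L position)
n=20: W (go to 17, an L position)
n=21: W (go to 16, an L position)
n=22: W (go to 17, an L position)
n=23: W (go to 17, an L position)
n=24: L (options 22(W), 21(W), 19(W), 18(W) are all W)
n=25: L (options 23(W), 22(W), 20(W), 19(W) are all W)
n=26: W (go to 24, an L position)
n=27: W (go to 25, an L position)
n=28: W (go to 25, an L position)
n=29: W (go to 24, an L position)
n=30: W (go to 25, an L position)
n=31: W (go to 25, an L position)
n=32: L (options 30(W), 29(W), 27(W), 26(W) are all W)
n=33: L (options 31(W), 30(W), 28(W), 27(W) are all W)
n=34: W (go to 32, an L position)
n=35: W (go to 33, an L position)
n=36: W (go to 33, an L position)
n=37: W (go to 32, an L position)
n=38: W (go to 33, an L position)
n=39: W (go to 33, an L position)
n=40: L (options 38(W), 37(W), 35(W), 34(W) are all W)
n=41: L (options 39(W), 38(W), 36(W), 35(W) are all W)
n=42: W (go to 40, an L position)
Reading off the rows marked L gives the requested list; there are 12 such values of n.

0, 1, 8, 9, 16, 17, 24, 25, 32, 33, 40, 41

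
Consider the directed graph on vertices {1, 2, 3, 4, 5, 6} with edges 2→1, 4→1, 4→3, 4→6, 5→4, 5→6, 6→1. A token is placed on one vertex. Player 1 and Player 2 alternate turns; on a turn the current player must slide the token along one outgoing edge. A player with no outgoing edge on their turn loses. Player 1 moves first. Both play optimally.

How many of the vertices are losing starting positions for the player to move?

3

Compute win/loss labels from the base case upward. A position with no move is L. Any other position is W if it can reach an L in one move, else L.
Every edge goes from a vertex to one that appears earlier in the order 1, 3, 6, 4, 2, 5, so processing vertices in that order labels each vertex after all of its successors.
1: no outgoing edge → L
3: no outgoing edge → L
6: can move to 1, which is L ⇒ W
4: can move to 3, which is L ⇒ W
2: can move to 1, which is L ⇒ W
5: moves to 4(W), 6(W); every one is W ⇒ L
The L vertices are 1, 3, 5; that is 3 in all.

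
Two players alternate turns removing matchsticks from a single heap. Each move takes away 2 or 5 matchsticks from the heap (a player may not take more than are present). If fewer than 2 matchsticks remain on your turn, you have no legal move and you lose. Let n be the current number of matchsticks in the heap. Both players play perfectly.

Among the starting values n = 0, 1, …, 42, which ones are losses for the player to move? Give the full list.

0, 1, 4, 7, 8, 11, 14, 15, 18, 21, 22, 25, 28, 29, 32, 35, 36, 39, 42

Classify positions by backward induction: terminal positions (no move available) are L. From any other position, the mover wins iff some move reaches an L.
n=0: no move → L
n=1: no move → L
n=2: →0(L), so W
n=3: →1(L), so W
n=4: →2(W) only, which is W, so L
n=5: →0(L), so W
n=6: →4(L), so W
n=7: →5(W), 2(W) — all W, so L
n=8: →6(W), 3(W) — all W, so L
n=9: →7(L), so W
n=10: →8(L), so W
n=11: →9(W), 6(W) — all W, so L
n=12: →7(L), so W
n=13: →11(L), so W
n=14: →12(W), 9(W) — all W, so L
n=15: →13(W), 10(W) — all W, so L
n=16: →14(L), so W
n=17: →15(L), so W
n=18: →16(W), 13(W) — all W, so L
n=19: →14(L), so W
n=20: →18(L), so W
n=21: →19(W), 16(W) — all W, so L
n=22: →20(W), 17(W) — all W, so L
n=23: →21(L), so W
n=24: →22(L), so W
n=25: →23(W), 20(W) — all W, so L
n=26: →21(L), so W
n=27: →25(L), so W
n=28: →26(W), 23(W) — all W, so L
n=29: →27(W), 24(W) — all W, so L
n=30: →28(L), so W
n=31: →29(L), so W
n=32: →30(W), 27(W) — all W, so L
n=33: →28(L), so W
n=34: →32(L), so W
n=35: →33(W), 30(W) — all W, so L
n=36: →34(W), 31(W) — all W, so L
n=37: →35(L), so W
n=38: →36(L), so W
n=39: →37(W), 34(W) — all W, so L
n=40: →35(L), so W
n=41: →39(L), so W
n=42: →40(W), 37(W) — all W, so L
The losing starting values of n are exactly the entries labelled L in this table (19 of them).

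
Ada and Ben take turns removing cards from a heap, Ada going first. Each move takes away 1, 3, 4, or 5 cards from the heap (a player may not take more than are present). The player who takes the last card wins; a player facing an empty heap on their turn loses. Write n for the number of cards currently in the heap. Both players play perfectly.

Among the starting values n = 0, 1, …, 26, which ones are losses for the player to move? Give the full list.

0, 2, 8, 10, 16, 18, 24, 26

Use the standard recursion: the mover loses at a terminal position; elsewhere, the mover wins exactly when some move hands the opponent an L position.
n=0: no move → L
n=1: reaches L-position 0 → W
n=2: only reaches 1(W), which is W → L
n=3: reaches L-position 2 → W
n=4: reaches L-position 0 → W
n=5: reaches L-position 2 → W
n=6: reaches L-position 2 → W
n=7: reaches L-position 2 → W
n=8: only reaches 7(W), 5(W), 4(W), 3(W), all W → L
n=9: reaches L-position 8 → W
n=10: only reaches 9(W), 7(W), 6(W), 5(W), all W → L
n=11: reaches L-position 10 → W
n=12: reaches L-position 8 → W
n=13: reaches L-position 10 → W
n=14: reaches L-position 10 → W
n=15: reaches L-position 10 → W
n=16: only reaches 15(W), 13(W), 12(W), 11(W), all W → L
n=17: reaches L-position 16 → W
n=18: only reaches 17(W), 15(W), 14(W), 13(W), all W → L
n=19: reaches L-position 18 → W
n=20: reaches L-position 16 → W
n=21: reaches L-position 18 → W
n=22: reaches L-position 18 → W
n=23: reaches L-position 18 → W
n=24: only reaches 23(W), 21(W), 20(W), 19(W), all W → L
n=25: reaches L-position 24 → W
n=26: only reaches 25(W), 23(W), 22(W), 21(W), all W → L
The losing starting values of n are exactly the entries labelled L in this table (8 of them).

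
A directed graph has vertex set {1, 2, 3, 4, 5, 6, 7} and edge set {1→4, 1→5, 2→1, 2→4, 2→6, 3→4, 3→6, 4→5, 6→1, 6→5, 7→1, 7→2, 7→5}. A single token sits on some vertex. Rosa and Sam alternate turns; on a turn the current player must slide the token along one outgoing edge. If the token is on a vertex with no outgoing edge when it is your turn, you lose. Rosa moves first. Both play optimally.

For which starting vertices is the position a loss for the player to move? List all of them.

2, 3, 5

Label each position W (a win for the player to move) or L (a loss). A position with no legal move is L; any other position is W exactly when some move reaches an L, and L when every move reaches a W.
Every edge goes from a vertex to one that appears earlier in the order 5, 4, 1, 6, 2, 3, 7, so processing vertices in that order labels each vertex after all of its successors.
5: no outgoing edge → L
4: can move to 5, which is L ⇒ W
1: can move to 5, which is L ⇒ W
6: can move to 5, which is L ⇒ W
2: moves to 6(W), 1(W), 4(W); every one is W ⇒ L
3: moves to 6(W), 4(W); every one is W ⇒ L
7: can move to 2, which is L ⇒ W
The losing starting vertices are exactly the entries labelled L in this table (3 of them).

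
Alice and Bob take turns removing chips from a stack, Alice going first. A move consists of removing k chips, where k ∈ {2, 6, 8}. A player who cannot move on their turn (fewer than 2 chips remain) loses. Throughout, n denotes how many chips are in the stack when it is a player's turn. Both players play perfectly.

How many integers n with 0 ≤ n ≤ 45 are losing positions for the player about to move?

Classify positions by backward induction: terminal positions (no move available) are L. From any other position, the mover wins iff some move reaches an L.
n=0: no move → L
n=1: no move → L
n=2: reaches L-position 0 → W
n=3: reaches L-position 1 → W
n=4: only reaches 2(W), which is W → L
n=5: only reaches 3(W), which is W → L
n=6: reaches L-position 4 → W
n=7: reaches L-position 5 → W
n=8: reaches L-position 0 → W
n=9: reaches L-position 1 → W
n=10: reaches L-position 4 → W
n=11: reaches L-position 5 → W
n=12: reaches L-position 4 → W
n=13: reaches L-position 5 → W
n=14: only reaches 12(W), 8(W), 6(W), all W → L
n=15: only reaches 13(W), 9(W), 7(W), all W → L
n=16: reaches L-position 14 → W
n=17: reaches L-position 15 → W
n=18: only reaches 16(W), 12(W), 10(W), all W → L
n=19: only reaches 17(W), 13(W), 11(W), all W → L
n=20: reaches L-position 18 → W
n=21: reaches L-position 19 → W
n=22: reaches L-position 14 → W
n=23: reaches L-position 15 → W
n=24: reaches L-position 18 → W
n=25: reaches L-position 19 → W
n=26: reaches L-position 18 → W
n=27: reaches L-position 19 → W
n=28: only reaches 26(W), 22(W), 20(W), all W → L
n=29: only reaches 27(W), 23(W), 21(W), all W → L
n=30: reaches L-position 28 → W
n=31: reaches L-position 29 → W
n=32: only reaches 30(W), 26(W), 24(W), all W → L
n=33: only reaches 31(W), 27(W), 25(W), all W → L
n=34: reaches L-position 32 → W
n=35: reaches L-position 33 → W
n=36: reaches L-position 28 → W
n=37: reaches L-position 29 → W
n=38: reaches L-position 32 → W
n=39: reaches L-position 33 → W
n=40: reaches L-position 32 → W
n=41: reaches L-position 33 → W
n=42: only reaches 40(W), 36(W), 34(W), all W → L
n=43: only reaches 41(W), 37(W), 35(W), all W → L
n=44: reaches L-position 42 → W
n=45: reaches L-position 43 → W
L entries with 0 ≤ n ≤ 45: n = 0, 1, 4, 5, 14, 15, 18, 19, 28, 29, 32, 33, 42, 43; that makes 14.

14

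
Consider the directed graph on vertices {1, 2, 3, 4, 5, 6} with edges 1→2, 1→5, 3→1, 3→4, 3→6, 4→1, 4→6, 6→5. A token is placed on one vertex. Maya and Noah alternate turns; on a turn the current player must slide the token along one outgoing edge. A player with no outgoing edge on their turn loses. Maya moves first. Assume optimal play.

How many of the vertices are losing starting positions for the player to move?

3

Positions with no move are L. A position that does have a move is losing for the player to move precisely when every available move leads to a winning position for the opponent. Fill in the labels:
Every edge goes from a vertex to one that appears earlier in the order 5, 2, 1, 6, 4, 3, so processing vertices in that order labels each vertex after all of its successors.
5: no outgoing edge → L
2: no outgoing edge → L
1: W (go to 2, an L position)
6: W (go to 5, an L position)
4: L (options 6(W), 1(W) are all W)
3: W (go to 4, an L position)
The L vertices are 2, 4, 5; that is 3 in all.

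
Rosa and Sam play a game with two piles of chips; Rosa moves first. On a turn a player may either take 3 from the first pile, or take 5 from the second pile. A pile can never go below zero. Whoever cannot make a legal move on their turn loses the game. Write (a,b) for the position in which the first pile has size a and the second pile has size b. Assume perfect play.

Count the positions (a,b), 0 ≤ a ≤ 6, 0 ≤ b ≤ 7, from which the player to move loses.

29

Build the W/L table. Terminal = L. A non-terminal position is W if it has a move to some L; otherwise it is L.
Every move lowers a or b (never raises either), so fill the grid row by row in increasing a, and left to right within a row: each cell's successors are then already labelled.
      b=0  b=1  b=2  b=3  b=4  b=5  b=6  b=7
a=0:    L    L    L    L    L    W    W    W
a=1:    L    L    L    L    L    W    W    W
a=2:    L    L    L    L    L    W    W    W
a=3:    W    W    W    W    W    L    L    L
a=4:    W    W    W    W    W    L    L    L
a=5:    W    W    W    W    W    L    L    L
a=6:    L    L    L    L    L    W    W    W
Cells with no legal move (terminal, hence L): (0,0), (0,1), (0,2), (0,3), (0,4), (1,0), (1,1), (1,2), (1,3), (1,4), (2,0), (2,1), (2,2), (2,3), (2,4).
The remaining L cells, each justified by listing all of its moves:
(3,5): only reaches (0,5)(W), (3,0)(W), all W → L
(3,6): only reaches (0,6)(W), (3,1)(W), all W → L
(3,7): only reaches (0,7)(W), (3,2)(W), all W → L
(4,5): only reaches (1,5)(W), (4,0)(W), all W → L
(4,6): only reaches (1,6)(W), (4,1)(W), all W → L
(4,7): only reaches (1,7)(W), (4,2)(W), all W → L
(5,5): only reaches (2,5)(W), (5,0)(W), all W → L
(5,6): only reaches (2,6)(W), (5,1)(W), all W → L
(5,7): only reaches (2,7)(W), (5,2)(W), all W → L
(6,0): only reaches (3,0)(W), which is W → L
(6,1): only reaches (3,1)(W), which is W → L
(6,2): only reaches (3,2)(W), which is W → L
(6,3): only reaches (3,3)(W), which is W → L
(6,4): only reaches (3,4)(W), which is W → L
Every other cell has at least one move into one of the L cells above, so it is W.
L cells per row: a=0: 5, a=1: 5, a=2: 5, a=3: 3, a=4: 3, a=5: 3, a=6: 5; total 29.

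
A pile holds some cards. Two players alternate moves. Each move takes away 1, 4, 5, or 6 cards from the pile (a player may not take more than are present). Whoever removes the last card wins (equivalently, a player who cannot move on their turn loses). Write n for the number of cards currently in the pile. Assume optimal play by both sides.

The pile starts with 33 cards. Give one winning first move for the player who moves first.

Label each position W (a win for the player to move) or L (a loss). A position with no legal move is L; any other position is W exactly when some move reaches an L, and L when every move reaches a W.
n=0: no move → L
n=1: →0(L), so W
n=2: →1(W) only, which is W, so L
n=3: →2(L), so W
n=4: →0(L), so W
n=5: →0(L), so W
n=6: →2(L), so W
n=7: →2(L), so W
n=8: →2(L), so W
n=9: →8(W), 5(W), 4(W), 3(W) — all W, so L
n=10: →9(L), so W
n=11: →10(W), 7(W), 6(W), 5(W) — all W, so L
n=12: →11(L), so W
n=13: →9(L), so W
n=14: →9(L), so W
n=15: →11(L), so W
n=16: →11(L), so W
n=17: →11(L), so W
n=18: →17(W), 14(W), 13(W), 12(W) — all W, so L
n=19: →18(L), so W
n=20: →19(W), 16(W), 15(W), 14(W) — all W, so L
n=21: →20(L), so W
n=22: →18(L), so W
n=23: →18(L), so W
n=24: →20(L), so W
n=25: →20(L), so W
n=26: →20(L), so W
n=27: →26(W), 23(W), 22(W), 21(W) — all W, so L
n=28: →27(L), so W
n=29: →28(W), 25(W), 24(W), 23(W) — all W, so L
n=30: →29(L), so W
n=31: →27(L), so W
n=32: →27(L), so W
n=33: →29(L), so W
From 33, the L positions reachable in one move are: 29, 27. Any move reaching one of these is winning.

Remove 4, leaving 29.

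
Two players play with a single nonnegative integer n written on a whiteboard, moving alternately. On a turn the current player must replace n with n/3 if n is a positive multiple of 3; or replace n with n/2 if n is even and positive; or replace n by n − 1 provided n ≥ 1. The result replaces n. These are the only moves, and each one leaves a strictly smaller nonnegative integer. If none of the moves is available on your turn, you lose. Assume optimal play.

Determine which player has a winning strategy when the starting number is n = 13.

The second player wins.

Work bottom-up. With no move the player to move loses. Otherwise the position is W if at least one move leads to an L position for the opponent, and L if every move leads to a W.
n=0: no move → L
n=1: reaches L-position 0 → W
n=2: only reaches 1(W), which is W → L
n=3: reaches L-position 2 → W
n=4: reaches L-position 2 → W
n=5: only reaches 4(W), which is W → L
n=6: reaches L-position 2 → W
n=7: only reaches 6(W), which is W → L
n=8: reaches L-position 7 → W
n=9: only reaches 3(W), 8(W), all W → L
n=10: reaches L-position 5 → W
n=11: only reaches 10(W), which is W → L
n=12: reaches L-position 11 → W
n=13: only reaches 12(W), which is W → L
Every move from 13 reaches a W position, so the mover loses.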